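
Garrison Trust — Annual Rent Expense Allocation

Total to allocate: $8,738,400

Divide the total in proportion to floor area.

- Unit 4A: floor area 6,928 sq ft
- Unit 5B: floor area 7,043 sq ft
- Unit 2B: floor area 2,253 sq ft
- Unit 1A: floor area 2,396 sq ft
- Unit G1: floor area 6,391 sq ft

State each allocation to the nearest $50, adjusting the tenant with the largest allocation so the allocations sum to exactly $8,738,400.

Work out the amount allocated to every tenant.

Unit 4A: $2,420,500 | Unit 5B: $2,460,750 | Unit 2B: $787,150 | Unit 1A: $837,100 | Unit G1: $2,232,900

Floor area total: 25,011.
Pro-rata amounts: Unit 4A 6,928/25,011 × $8,738,400 = 2,420,520.38; Unit 5B 7,043/25,011 × $8,738,400 = 2,460,699.34; Unit 2B 2,253/25,011 × $8,738,400 = 787,158.26; Unit 1A 2,396/25,011 × $8,738,400 = 837,119.92; Unit G1 6,391/25,011 × $8,738,400 = 2,232,902.10.
After rounding ($50): Unit 4A $2,420,500; Unit 5B $2,460,700; Unit 2B $787,150; Unit 1A $837,100; Unit G1 $2,232,900. Sum = $8,738,350.
Difference $8,738,400 − $8,738,350 = +$50 applied to largest allocation (Unit 5B): Unit 5B becomes $2,460,750.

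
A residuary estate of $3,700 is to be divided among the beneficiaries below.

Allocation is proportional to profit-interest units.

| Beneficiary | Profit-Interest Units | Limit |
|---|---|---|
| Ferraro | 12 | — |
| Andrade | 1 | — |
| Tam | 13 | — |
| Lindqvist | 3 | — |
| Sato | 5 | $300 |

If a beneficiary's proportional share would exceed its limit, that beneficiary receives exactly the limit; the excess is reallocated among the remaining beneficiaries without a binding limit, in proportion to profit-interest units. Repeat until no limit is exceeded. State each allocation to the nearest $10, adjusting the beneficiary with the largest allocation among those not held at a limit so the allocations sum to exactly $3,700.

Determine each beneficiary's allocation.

Combined profit-interest units = 34.
Unconstrained shares: Ferraro 1,305.88; Andrade 108.82; Tam 1,414.71; Lindqvist 326.47; Sato 544.12.
Capped: Sato ($300); remaining pool $3,400 reallocated over remaining profit-interest units 29.
Remaining shares: Ferraro 1,406.90 → $1,410; Andrade 117.24 → $120; Tam 1,524.14 → $1,520; Lindqvist 351.72 → $350.

Ferraro: $1,410; Andrade: $120; Tam: $1,520; Lindqvist: $350; Sato: $300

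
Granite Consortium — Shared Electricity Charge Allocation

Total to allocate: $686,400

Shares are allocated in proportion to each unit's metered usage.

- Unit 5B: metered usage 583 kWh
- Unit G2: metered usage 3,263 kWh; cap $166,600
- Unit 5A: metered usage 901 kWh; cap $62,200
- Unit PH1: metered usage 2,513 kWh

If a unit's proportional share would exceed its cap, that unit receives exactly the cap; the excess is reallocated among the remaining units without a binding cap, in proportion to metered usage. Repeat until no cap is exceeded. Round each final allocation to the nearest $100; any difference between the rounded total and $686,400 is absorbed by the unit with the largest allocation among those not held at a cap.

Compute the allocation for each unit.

Unit 5B: $86,200 | Unit G2: $166,600 | Unit 5A: $62,200 | Unit PH1: $371,400

Metered usage total: 7,260.
Unconstrained shares: Unit 5B 55,120.00; Unit G2 308,501.82; Unit 5A 85,185.45; Unit PH1 237,592.73.
Cap binds for Unit G2 ($166,600), Unit 5A ($62,200); remaining pool $457,600 reallocated over remaining metered usage 3,096.
Shares after redistribution: Unit 5B 86,169.51 → $86,200; Unit PH1 371,430.49 → $371,400.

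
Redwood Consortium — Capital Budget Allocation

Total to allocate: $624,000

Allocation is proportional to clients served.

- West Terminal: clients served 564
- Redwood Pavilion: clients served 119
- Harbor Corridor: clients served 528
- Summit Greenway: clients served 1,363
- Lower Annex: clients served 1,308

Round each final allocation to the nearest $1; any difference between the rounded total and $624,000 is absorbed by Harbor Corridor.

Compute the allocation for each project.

Total clients served = 3,882.
Pro-rata amounts: West Terminal 564/3,882 × $624,000 = 90,658.42; Redwood Pavilion 119/3,882 × $624,000 = 19,128.28; Harbor Corridor 528/3,882 × $624,000 = 84,871.72; Summit Greenway 1,363/3,882 × $624,000 = 219,091.19; Lower Annex 1,308/3,882 × $624,000 = 210,250.39.
After rounding ($1): West Terminal $90,658; Redwood Pavilion $19,128; Harbor Corridor $84,872; Summit Greenway $219,091; Lower Annex $210,250. Sum = $623,999.
Difference $624,000 − $623,999 = +$1 applied to Harbor Corridor: Harbor Corridor becomes $84,873.

West Terminal: $90,658; Redwood Pavilion: $19,128; Harbor Corridor: $84,873; Summit Greenway: $219,091; Lower Annex: $210,250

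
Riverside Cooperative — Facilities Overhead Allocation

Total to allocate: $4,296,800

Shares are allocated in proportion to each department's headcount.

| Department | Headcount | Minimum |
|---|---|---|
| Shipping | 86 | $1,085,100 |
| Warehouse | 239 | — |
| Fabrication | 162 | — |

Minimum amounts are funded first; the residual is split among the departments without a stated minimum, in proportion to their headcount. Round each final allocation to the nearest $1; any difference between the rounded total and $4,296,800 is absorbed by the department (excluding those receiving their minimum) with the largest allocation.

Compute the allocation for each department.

Shipping: $1,085,100 | Warehouse: $1,914,205 | Fabrication: $1,297,495

Minimums first: Shipping $1,085,100. Residual $3,211,700.
Residual split over remaining headcount 401: Warehouse 1,914,205.24 → $1,914,205; Fabrication 1,297,494.76 → $1,297,495.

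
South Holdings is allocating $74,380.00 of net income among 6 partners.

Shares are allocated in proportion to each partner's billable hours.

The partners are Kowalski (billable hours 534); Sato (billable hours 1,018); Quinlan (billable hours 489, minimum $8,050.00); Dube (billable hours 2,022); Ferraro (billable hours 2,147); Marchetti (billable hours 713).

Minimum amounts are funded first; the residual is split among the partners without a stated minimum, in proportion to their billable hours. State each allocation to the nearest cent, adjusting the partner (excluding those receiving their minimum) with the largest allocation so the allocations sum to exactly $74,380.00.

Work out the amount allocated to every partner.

Kowalski: $5,505.16 · Sato: $10,494.86 · Quinlan: $8,050.00 · Dube: $20,845.39 · Ferraro: $22,134.06 · Marchetti: $7,350.53

Guaranteed amounts: Quinlan $8,050.00. Remaining pool $66,330.00.
Remaining pool split over remaining billable hours 6,434: Kowalski 5,505.1632 → $5,505.16; Sato 10,494.8617 → $10,494.86; Dube 20,845.3932 → $20,845.39; Ferraro 22,134.05502 → $22,134.06; Marchetti 7,350.5269 → $7,350.53.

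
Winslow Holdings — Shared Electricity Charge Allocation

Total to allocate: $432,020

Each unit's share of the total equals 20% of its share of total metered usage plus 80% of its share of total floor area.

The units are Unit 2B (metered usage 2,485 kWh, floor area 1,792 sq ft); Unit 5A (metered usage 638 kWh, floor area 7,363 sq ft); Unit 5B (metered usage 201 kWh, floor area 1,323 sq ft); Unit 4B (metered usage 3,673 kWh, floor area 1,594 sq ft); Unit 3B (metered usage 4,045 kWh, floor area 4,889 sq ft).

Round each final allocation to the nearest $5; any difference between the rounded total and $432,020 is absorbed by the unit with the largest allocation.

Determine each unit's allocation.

Metered usage total 11,042; floor area total 16,961.
Combined weights (20% metered usage + 80% floor area): Unit 2B 0.1295; Unit 5A 0.3588; Unit 5B 0.0660; Unit 4B 0.1417; Unit 3B 0.3039.
Unrounded shares: Unit 2B 55,960.97; Unit 5A 155,028.96; Unit 5B 28,531.74; Unit 4B 61,222.44; Unit 3B 131,275.90.
At nearest $5: Unit 2B $55,960; Unit 5A $155,030; Unit 5B $28,530; Unit 4B $61,220; Unit 3B $131,275. Sum = $432,015.
Difference $432,020 − $432,015 = +$5 applied to largest allocation (Unit 5A): Unit 5A becomes $155,035.

Unit 2B: $55,960 | Unit 5A: $155,035 | Unit 5B: $28,530 | Unit 4B: $61,220 | Unit 3B: $131,275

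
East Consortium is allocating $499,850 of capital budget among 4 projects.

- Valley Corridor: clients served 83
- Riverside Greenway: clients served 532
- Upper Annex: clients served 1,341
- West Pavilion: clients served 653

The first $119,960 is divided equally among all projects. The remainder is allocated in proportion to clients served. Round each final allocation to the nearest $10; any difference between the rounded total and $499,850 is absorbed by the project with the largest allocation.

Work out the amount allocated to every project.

First tranche $119,960 split equally: $29,990 each.
Remainder $379,890 by clients served (total 2,609): Valley Corridor 12,085.42 → $12,090; Riverside Greenway 77,463.20 → $77,460; Upper Annex 195,259.67 → $195,260; West Pavilion 95,081.71 → $95,080.
Totals: Valley Corridor $29,990 + $12,090 = $42,080; Riverside Greenway $29,990 + $77,460 = $107,450; Upper Annex $29,990 + $195,260 = $225,250; West Pavilion $29,990 + $95,080 = $125,070.

Valley Corridor: $42,080; Riverside Greenway: $107,450; Upper Annex: $225,250; West Pavilion: $125,070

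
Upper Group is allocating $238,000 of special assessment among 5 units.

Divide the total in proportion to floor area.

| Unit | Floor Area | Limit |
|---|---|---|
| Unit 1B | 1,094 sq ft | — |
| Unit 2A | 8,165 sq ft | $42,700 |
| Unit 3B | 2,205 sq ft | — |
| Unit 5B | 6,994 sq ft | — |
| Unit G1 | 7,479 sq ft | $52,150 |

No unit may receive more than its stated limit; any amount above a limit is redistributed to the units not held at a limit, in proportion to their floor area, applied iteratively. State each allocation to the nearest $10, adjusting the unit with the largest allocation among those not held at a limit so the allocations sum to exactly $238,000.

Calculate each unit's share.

Unit 1B: $15,210 | Unit 2A: $42,700 | Unit 3B: $30,670 | Unit 5B: $97,270 | Unit G1: $52,150

Combined floor area = 25,937.
Proportional shares (ignoring caps): Unit 1B 10,038.63; Unit 2A 74,922.70; Unit 3B 20,233.26; Unit 5B 64,177.51; Unit G1 68,627.91.
Capped: Unit 2A ($42,700), Unit G1 ($52,150); remaining pool $143,150 reallocated over remaining floor area 10,293.
Shares after redistribution: Unit 1B 15,214.82 → $15,210; Unit 3B 30,666.06 → $30,670; Unit 5B 97,269.12 → $97,270.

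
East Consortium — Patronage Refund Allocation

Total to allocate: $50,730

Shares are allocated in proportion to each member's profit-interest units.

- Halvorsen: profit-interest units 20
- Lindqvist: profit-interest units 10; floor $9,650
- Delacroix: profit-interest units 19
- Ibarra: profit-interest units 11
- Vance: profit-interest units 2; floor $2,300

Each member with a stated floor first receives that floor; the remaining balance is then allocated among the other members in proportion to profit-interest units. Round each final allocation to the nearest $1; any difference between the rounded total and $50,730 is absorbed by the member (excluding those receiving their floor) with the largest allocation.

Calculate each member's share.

Halvorsen: $15,512 | Lindqvist: $9,650 | Delacroix: $14,736 | Ibarra: $8,532 | Vance: $2,300

Minimums first: Lindqvist $9,650; Vance $2,300. Balance $38,780.
Balance split over remaining profit-interest units 50: Halvorsen 15,512.00 → $15,512; Delacroix 14,736.40 → $14,736; Ibarra 8,531.60 → $8,532.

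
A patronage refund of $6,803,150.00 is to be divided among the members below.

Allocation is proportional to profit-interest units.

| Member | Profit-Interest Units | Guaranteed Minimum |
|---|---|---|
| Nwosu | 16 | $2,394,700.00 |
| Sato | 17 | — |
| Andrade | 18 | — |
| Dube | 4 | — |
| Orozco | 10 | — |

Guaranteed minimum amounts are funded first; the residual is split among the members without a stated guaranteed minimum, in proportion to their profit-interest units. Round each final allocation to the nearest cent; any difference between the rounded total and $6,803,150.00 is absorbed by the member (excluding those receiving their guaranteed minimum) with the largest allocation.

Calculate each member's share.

Minimums first: Nwosu $2,394,700.00. Remaining pool $4,408,450.00.
Remaining pool split over remaining profit-interest units 49: Sato 1,529,462.2449 → $1,529,462.24; Andrade 1,619,430.6122 → $1,619,430.61; Dube 359,873.4694 → $359,873.47; Orozco 899,683.6735 → $899,683.67.
Rounding difference +$0.01 applied to Andrade → $1,619,430.62.

Nwosu: $2,394,700.00 | Sato: $1,529,462.24 | Andrade: $1,619,430.62 | Dube: $359,873.47 | Orozco: $899,683.67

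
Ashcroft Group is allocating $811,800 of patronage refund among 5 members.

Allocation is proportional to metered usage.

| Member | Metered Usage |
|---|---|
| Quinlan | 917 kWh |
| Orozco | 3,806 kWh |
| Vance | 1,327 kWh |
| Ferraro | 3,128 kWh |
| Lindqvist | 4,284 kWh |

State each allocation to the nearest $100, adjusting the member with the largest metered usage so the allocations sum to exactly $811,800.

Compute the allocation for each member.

Sum of metered usage: 13,462.
Unrounded shares: Quinlan 917/13,462 × $811,800 = 55,297.92; Orozco 3,806/13,462 × $811,800 = 229,513.50; Vance 1,327/13,462 × $811,800 = 80,022.18; Ferraro 3,128/13,462 × $811,800 = 188,628.02; Lindqvist 4,284/13,462 × $811,800 = 258,338.37.
After rounding ($100): Quinlan $55,300; Orozco $229,500; Vance $80,000; Ferraro $188,600; Lindqvist $258,300. Sum = $811,700.
Difference $811,800 − $811,700 = +$100 applied to largest metered usage (Lindqvist): Lindqvist becomes $258,400.

Quinlan: $55,300; Orozco: $229,500; Vance: $80,000; Ferraro: $188,600; Lindqvist: $258,400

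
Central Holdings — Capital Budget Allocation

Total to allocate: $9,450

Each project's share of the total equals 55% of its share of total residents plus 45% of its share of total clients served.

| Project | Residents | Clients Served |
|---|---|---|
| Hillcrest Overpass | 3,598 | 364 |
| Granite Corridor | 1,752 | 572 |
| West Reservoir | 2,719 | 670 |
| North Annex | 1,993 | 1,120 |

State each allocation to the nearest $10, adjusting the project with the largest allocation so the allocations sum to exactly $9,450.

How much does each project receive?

Hillcrest Overpass: $2,430 | Granite Corridor: $1,800 | West Reservoir: $2,450 | North Annex: $2,770

Residents total 10,062; clients served total 2,726.
Composite weights (55% residents + 45% clients served): Hillcrest Overpass 0.2568; Granite Corridor 0.1902; West Reservoir 0.2592; North Annex 0.2938.
Proportional shares: Hillcrest Overpass 2,426.37; Granite Corridor 1,797.30; West Reservoir 2,449.68; North Annex 2,776.65.
Rounded to nearest $10: Hillcrest Overpass $2,430; Granite Corridor $1,800; West Reservoir $2,450; North Annex $2,780. Sum = $9,460.
Difference $9,450 − $9,460 = −$10 applied to largest allocation (North Annex): North Annex becomes $2,770.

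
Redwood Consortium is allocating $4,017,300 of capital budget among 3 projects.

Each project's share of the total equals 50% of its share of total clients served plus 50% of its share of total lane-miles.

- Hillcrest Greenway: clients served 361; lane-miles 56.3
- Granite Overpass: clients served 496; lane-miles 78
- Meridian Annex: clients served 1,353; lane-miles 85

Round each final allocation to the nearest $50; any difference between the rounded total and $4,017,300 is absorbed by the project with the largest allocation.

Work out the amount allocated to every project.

Hillcrest Greenway: $843,800; Granite Overpass: $1,165,250; Meridian Annex: $2,008,250

Totals — clients served 2,210, lane-miles 219.3.
Combined weights (50% clients served + 50% lane-miles): Hillcrest Greenway 0.2100; Granite Overpass 0.2901; Meridian Annex 0.4999.
Pro-rata amounts: Hillcrest Greenway 843,782.37; Granite Overpass 1,165,241.05; Meridian Annex 2,008,276.58.
Rounded to nearest $50: Hillcrest Greenway $843,800; Granite Overpass $1,165,250; Meridian Annex $2,008,300. Sum = $4,017,350.
Difference $4,017,300 − $4,017,350 = −$50 applied to largest allocation (Meridian Annex): Meridian Annex becomes $2,008,250.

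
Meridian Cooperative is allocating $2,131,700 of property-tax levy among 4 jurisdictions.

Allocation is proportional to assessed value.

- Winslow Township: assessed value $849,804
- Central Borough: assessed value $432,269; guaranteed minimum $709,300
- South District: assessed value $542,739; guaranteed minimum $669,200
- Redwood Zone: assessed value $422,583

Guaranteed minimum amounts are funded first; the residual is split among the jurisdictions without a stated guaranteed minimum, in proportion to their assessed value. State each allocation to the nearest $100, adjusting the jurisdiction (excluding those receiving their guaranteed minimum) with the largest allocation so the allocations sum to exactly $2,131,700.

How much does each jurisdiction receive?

Winslow Township: $503,000; Central Borough: $709,300; South District: $669,200; Redwood Zone: $250,200

Minimums first: Central Borough $709,300; South District $669,200. Residual $753,200.
Residual split over remaining assessed value 1,272,387: Winslow Township 503,048.50 → $503,000; Redwood Zone 250,151.50 → $250,200.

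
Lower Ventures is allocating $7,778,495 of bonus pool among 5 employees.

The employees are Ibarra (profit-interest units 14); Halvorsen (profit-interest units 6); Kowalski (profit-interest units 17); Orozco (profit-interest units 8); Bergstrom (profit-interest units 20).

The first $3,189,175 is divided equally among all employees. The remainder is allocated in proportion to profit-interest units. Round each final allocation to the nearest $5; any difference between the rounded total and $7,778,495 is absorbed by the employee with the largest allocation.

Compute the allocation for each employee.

First tranche $3,189,175 split equally: $637,835 each.
Remainder $4,589,320 by profit-interest units (total 65): Ibarra 988,468.92 → $988,470; Halvorsen 423,629.54 → $423,630; Kowalski 1,200,283.69 → $1,200,285; Orozco 564,839.38 → $564,840; Bergstrom 1,412,098.46 → $1,412,100.
Rounding difference −$5 on remainder applied to Bergstrom.
Totals: Ibarra $637,835 + $988,470 = $1,626,305; Halvorsen $637,835 + $423,630 = $1,061,465; Kowalski $637,835 + $1,200,285 = $1,838,120; Orozco $637,835 + $564,840 = $1,202,675; Bergstrom $637,835 + $1,412,095 = $2,049,930.

Ibarra: $1,626,305; Halvorsen: $1,061,465; Kowalski: $1,838,120; Orozco: $1,202,675; Bergstrom: $2,049,930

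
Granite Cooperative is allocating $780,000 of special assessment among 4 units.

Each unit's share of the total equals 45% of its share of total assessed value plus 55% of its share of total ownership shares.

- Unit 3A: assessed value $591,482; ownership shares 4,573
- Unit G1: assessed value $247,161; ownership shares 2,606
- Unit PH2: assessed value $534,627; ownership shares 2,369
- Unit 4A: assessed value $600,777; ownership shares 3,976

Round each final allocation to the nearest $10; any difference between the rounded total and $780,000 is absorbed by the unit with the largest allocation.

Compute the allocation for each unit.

Unit 3A: $250,230; Unit G1: $126,610; Unit PH2: $170,210; Unit 4A: $232,950

Assessed value total 1,974,047; ownership shares total 13,524.
Blended shares (45% assessed value + 55% ownership shares): Unit 3A 0.3208; Unit G1 0.1623; Unit PH2 0.2182; Unit 4A 0.2986.
Raw shares: Unit 3A 250,231.72; Unit G1 126,612.96; Unit PH2 170,208.55; Unit 4A 232,946.77.
Rounded to nearest $10: Unit 3A $250,230; Unit G1 $126,610; Unit PH2 $170,210; Unit 4A $232,950. Sum = $780,000.
Rounded total matches; no reconciliation needed.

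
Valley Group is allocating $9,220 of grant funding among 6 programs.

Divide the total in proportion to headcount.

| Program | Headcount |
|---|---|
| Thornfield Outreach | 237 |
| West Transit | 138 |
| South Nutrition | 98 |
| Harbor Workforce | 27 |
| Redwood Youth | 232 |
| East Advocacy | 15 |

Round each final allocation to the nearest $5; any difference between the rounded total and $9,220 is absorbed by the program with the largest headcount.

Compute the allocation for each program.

Combined headcount = 237 + 138 + 98 + 27 + 232 + 15 = 747.
Unrounded shares: Thornfield Outreach 2,925.22; West Transit 1,703.29; South Nutrition 1,209.59; Harbor Workforce 333.25; Redwood Youth 2,863.51; East Advocacy 185.14.
Rounded to nearest $5: Thornfield Outreach $2,925; West Transit $1,705; South Nutrition $1,210; Harbor Workforce $335; Redwood Youth $2,865; East Advocacy $185. Sum = $9,225.
Difference $9,220 − $9,225 = −$5 applied to largest headcount (Thornfield Outreach): Thornfield Outreach becomes $2,920.

Thornfield Outreach: $2,920; West Transit: $1,705; South Nutrition: $1,210; Harbor Workforce: $335; Redwood Youth: $2,865; East Advocacy: $185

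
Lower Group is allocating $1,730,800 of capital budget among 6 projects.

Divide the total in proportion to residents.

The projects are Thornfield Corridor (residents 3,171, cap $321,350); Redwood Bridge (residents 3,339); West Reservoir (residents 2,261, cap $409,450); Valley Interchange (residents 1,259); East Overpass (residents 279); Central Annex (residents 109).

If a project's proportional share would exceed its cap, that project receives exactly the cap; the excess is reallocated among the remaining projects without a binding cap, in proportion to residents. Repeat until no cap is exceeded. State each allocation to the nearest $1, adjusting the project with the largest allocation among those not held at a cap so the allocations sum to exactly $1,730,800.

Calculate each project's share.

Thornfield Corridor: $321,350; Redwood Bridge: $669,675; West Reservoir: $409,450; Valley Interchange: $252,507; East Overpass: $55,957; Central Annex: $21,861

Total residents = 10,418.
Unconstrained shares: Thornfield Corridor 526,815.78; Redwood Bridge 554,726.55; West Reservoir 375,632.44; Valley Interchange 209,164.64; East Overpass 46,351.81; Central Annex 18,108.77.
Capped: Thornfield Corridor ($321,350); residual $1,409,450 reallocated over remaining residents 7,247.
Capped: West Reservoir ($409,450); residual $1,000,000 reallocated over remaining residents 4,986.
Redistributed shares: Redwood Bridge 669,675.09 → $669,675; Valley Interchange 252,507.02 → $252,507; East Overpass 55,956.68 → $55,957; Central Annex 21,861.21 → $21,861.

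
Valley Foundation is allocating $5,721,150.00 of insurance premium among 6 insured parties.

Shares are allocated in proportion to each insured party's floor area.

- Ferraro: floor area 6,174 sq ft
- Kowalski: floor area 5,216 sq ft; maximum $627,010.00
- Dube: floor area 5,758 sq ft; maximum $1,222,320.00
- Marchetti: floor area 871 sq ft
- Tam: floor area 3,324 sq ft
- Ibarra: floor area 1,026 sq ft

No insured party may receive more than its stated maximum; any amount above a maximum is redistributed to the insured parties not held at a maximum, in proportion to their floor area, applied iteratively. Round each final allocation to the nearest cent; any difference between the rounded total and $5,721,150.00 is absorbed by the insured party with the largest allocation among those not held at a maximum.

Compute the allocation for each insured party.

Ferraro: $2,097,816.29; Kowalski: $627,010.00; Dube: $1,222,320.00; Marchetti: $295,950.44; Tam: $1,129,436.57; Ibarra: $348,616.70

Sum of floor area: 22,369.
Unconstrained shares: Ferraro 1,579,077.2989; Kowalski 1,334,056.8823; Dube 1,472,680.1243; Marchetti 222,769.0844; Tam 850,154.3475; Ibarra 262,412.2625.
Held at cap: Kowalski ($627,010.00), Dube ($1,222,320.00); remaining pool $3,871,820.00 reallocated over remaining floor area 11,395.
Shares after redistribution: Ferraro 2,097,816.2949 → $2,097,816.29; Marchetti 295,950.4362 → $295,950.44; Tam 1,129,436.5669 → $1,129,436.57; Ibarra 348,616.7021 → $348,616.70.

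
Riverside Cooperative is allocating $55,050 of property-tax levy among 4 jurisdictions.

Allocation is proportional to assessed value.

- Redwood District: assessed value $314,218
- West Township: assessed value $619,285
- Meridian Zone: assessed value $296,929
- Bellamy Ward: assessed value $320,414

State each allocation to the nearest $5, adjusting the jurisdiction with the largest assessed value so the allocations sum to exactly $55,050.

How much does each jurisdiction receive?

Redwood District: $11,155 | West Township: $21,980 | Meridian Zone: $10,540 | Bellamy Ward: $11,375

Sum of assessed value: 1,550,846.
Unrounded shares: Redwood District 314,218/1,550,846 × $55,050 = 11,153.72; West Township 619,285/1,550,846 × $55,050 = 21,982.61; Meridian Zone 296,929/1,550,846 × $55,050 = 10,540.02; Bellamy Ward 320,414/1,550,846 × $55,050 = 11,373.66.
At nearest $5: Redwood District $11,155; West Township $21,985; Meridian Zone $10,540; Bellamy Ward $11,375. Sum = $55,055.
Difference $55,050 − $55,055 = −$5 applied to largest assessed value (West Township): West Township becomes $21,980.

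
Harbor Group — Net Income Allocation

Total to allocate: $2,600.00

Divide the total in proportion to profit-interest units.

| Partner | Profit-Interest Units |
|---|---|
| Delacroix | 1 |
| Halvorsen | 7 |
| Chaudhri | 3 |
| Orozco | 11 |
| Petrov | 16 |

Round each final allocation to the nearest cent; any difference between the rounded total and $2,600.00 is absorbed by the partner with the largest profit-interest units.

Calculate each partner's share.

Delacroix: $68.42 · Halvorsen: $478.95 · Chaudhri: $205.26 · Orozco: $752.63 · Petrov: $1,094.74

Profit-interest units total: 1 + 7 + 3 + 11 + 16 = 38.
Proportional shares: Delacroix 68.4211; Halvorsen 478.9474; Chaudhri 205.2632; Orozco 752.6316; Petrov 1,094.7368.
Rounded to nearest cent: Delacroix $68.42; Halvorsen $478.95; Chaudhri $205.26; Orozco $752.63; Petrov $1,094.74. Sum = $2,600.00.
Sum already equals the total — no adjustment.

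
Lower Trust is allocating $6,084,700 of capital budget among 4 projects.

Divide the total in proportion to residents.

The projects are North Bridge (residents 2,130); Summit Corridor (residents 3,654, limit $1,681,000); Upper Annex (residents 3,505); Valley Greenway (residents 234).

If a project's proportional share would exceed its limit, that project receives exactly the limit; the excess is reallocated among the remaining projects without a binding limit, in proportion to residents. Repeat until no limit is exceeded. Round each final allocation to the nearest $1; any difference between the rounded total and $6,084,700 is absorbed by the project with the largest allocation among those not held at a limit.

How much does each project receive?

Combined residents = 9,523.
Proportional shares (ignoring caps): North Bridge 1,360,958.84; Summit Corridor 2,334,715.30; Upper Annex 2,239,512.08; Valley Greenway 149,513.79.
Held at cap: Summit Corridor ($1,681,000); balance $4,403,700 reallocated over remaining residents 5,869.
Shares after redistribution: North Bridge 1,598,207.70 → $1,598,208; Upper Annex 2,629,914.55 → $2,629,915; Valley Greenway 175,577.75 → $175,578.
Rounding difference −$1 applied to Upper Annex → $2,629,914.

North Bridge: $1,598,208 · Summit Corridor: $1,681,000 · Upper Annex: $2,629,914 · Valley Greenway: $175,578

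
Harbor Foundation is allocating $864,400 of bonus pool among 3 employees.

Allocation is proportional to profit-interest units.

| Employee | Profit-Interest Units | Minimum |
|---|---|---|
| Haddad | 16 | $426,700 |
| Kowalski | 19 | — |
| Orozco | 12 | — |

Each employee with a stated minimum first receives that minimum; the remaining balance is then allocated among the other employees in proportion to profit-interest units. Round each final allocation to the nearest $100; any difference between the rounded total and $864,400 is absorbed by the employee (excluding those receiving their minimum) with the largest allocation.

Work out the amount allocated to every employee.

Fund the minimums — Haddad $426,700. Balance $437,700.
Balance split over remaining profit-interest units 31: Kowalski 268,267.74 → $268,300; Orozco 169,432.26 → $169,400.

Haddad: $426,700; Kowalski: $268,300; Orozco: $169,400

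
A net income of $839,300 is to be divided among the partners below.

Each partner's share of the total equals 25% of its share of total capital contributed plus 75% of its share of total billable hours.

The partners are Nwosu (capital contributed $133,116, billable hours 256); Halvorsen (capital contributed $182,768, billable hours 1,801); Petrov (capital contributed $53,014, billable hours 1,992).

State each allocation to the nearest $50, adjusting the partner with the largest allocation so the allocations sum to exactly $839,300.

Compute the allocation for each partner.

Totals — capital contributed 368,898, billable hours 4,049.
Blended shares (25% capital contributed + 75% billable hours): Nwosu 0.1376; Halvorsen 0.4575; Petrov 0.4049.
Unrounded shares: Nwosu 115,513.74; Halvorsen 383,947.59; Petrov 339,838.67.
At nearest $50: Nwosu $115,500; Halvorsen $383,950; Petrov $339,850. Sum = $839,300.
No rounding difference to absorb.

Nwosu: $115,500 | Halvorsen: $383,950 | Petrov: $339,850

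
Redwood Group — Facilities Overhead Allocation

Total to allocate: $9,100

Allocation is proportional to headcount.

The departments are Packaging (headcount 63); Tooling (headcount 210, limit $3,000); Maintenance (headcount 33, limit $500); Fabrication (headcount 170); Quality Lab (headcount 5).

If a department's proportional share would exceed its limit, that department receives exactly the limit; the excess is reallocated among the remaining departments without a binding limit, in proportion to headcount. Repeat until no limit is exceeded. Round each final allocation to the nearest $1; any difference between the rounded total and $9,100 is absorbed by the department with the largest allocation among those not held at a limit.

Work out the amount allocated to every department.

Packaging: $1,482 | Tooling: $3,000 | Maintenance: $500 | Fabrication: $4,000 | Quality Lab: $118

Total headcount = 481.
Pro-rata shares before constraints: Packaging 1,191.89; Tooling 3,972.97; Maintenance 624.32; Fabrication 3,216.22; Quality Lab 94.59.
Held at cap: Tooling ($3,000), Maintenance ($500); residual $5,600 reallocated over remaining headcount 238.
Shares after redistribution: Packaging 1,482.35 → $1,482; Fabrication 4,000.00 → $4,000; Quality Lab 117.65 → $118.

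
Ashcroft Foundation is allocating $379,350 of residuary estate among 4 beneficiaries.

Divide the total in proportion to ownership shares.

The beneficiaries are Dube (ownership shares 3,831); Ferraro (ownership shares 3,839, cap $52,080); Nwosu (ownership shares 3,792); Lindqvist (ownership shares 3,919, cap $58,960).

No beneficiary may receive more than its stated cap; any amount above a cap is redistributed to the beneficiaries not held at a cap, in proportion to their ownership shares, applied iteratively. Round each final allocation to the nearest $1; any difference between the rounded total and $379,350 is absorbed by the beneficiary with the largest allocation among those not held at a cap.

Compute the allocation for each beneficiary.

Total ownership shares = 15,381.
Pro-rata shares before constraints: Dube 94,486.04; Ferraro 94,683.35; Nwosu 93,524.17; Lindqvist 96,656.44.
Held at cap: Ferraro ($52,080), Lindqvist ($58,960); residual $268,310 reallocated over remaining ownership shares 7,623.
Remaining shares: Dube 134,841.35 → $134,841; Nwosu 133,468.65 → $133,469.

Dube: $134,841 · Ferraro: $52,080 · Nwosu: $133,469 · Lindqvist: $58,960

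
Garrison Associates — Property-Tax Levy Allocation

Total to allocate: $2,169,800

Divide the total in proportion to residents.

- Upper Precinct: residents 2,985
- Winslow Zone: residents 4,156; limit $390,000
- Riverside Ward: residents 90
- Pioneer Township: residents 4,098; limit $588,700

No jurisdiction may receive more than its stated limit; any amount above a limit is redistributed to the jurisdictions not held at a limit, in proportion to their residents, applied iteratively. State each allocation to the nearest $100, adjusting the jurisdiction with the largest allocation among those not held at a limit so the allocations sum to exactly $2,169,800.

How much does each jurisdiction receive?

Combined residents = 11,329.
Pro-rata shares before constraints: Upper Precinct 571,705.62; Winslow Zone 795,982.77; Riverside Ward 17,237.36; Pioneer Township 784,874.25.
Held at cap: Winslow Zone ($390,000), Pioneer Township ($588,700); balance $1,191,100 reallocated over remaining residents 3,075.
Shares after redistribution: Upper Precinct 1,156,238.54 → $1,156,200; Riverside Ward 34,861.46 → $34,900.

Upper Precinct: $1,156,200 | Winslow Zone: $390,000 | Riverside Ward: $34,900 | Pioneer Township: $588,700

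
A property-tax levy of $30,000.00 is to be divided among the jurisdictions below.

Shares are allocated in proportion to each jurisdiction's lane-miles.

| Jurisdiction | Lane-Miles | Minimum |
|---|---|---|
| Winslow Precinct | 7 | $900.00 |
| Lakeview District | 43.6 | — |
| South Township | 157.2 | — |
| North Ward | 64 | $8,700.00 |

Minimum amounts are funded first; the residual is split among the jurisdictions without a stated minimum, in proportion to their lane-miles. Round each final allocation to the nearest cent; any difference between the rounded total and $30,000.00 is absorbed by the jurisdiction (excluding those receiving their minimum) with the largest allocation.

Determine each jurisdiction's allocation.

Minimums first: Winslow Precinct $900.00; North Ward $8,700.00. Balance $20,400.00.
Balance split over remaining lane-miles 200.8: Lakeview District 4,429.4821 → $4,429.48; South Township 15,970.5179 → $15,970.52.

Winslow Precinct: $900.00 · Lakeview District: $4,429.48 · South Township: $15,970.52 · North Ward: $8,700.00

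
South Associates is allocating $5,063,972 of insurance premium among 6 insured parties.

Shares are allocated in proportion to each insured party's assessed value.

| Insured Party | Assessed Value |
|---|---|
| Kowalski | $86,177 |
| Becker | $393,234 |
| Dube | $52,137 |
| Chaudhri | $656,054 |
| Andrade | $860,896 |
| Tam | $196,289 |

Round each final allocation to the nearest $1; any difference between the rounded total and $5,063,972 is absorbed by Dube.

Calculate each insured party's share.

Kowalski: $194,405 · Becker: $887,089 · Dube: $117,614 · Chaudhri: $1,479,980 · Andrade: $1,942,079 · Tam: $442,805

Total assessed value = 2,244,787.
Unrounded shares: Kowalski 86,177/2,244,787 × $5,063,972 = 194,405.04; Becker 393,234/2,244,787 × $5,063,972 = 887,089.05; Dube 52,137/2,244,787 × $5,063,972 = 117,614.86; Chaudhri 656,054/2,244,787 × $5,063,972 = 1,479,979.65; Andrade 860,896/2,244,787 × $5,063,972 = 1,942,078.80; Tam 196,289/2,244,787 × $5,063,972 = 442,804.60.
At nearest $1: Kowalski $194,405; Becker $887,089; Dube $117,615; Chaudhri $1,479,980; Andrade $1,942,079; Tam $442,805. Sum = $5,063,973.
Difference $5,063,972 − $5,063,973 = −$1 applied to Dube: Dube becomes $117,614.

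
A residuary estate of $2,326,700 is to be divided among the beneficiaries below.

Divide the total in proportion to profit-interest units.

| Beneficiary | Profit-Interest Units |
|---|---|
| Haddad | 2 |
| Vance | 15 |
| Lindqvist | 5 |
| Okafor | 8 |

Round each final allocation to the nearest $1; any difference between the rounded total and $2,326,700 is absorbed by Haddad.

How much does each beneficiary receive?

Haddad: $155,114 · Vance: $1,163,350 · Lindqvist: $387,783 · Okafor: $620,453

Combined profit-interest units = 30.
Pro-rata amounts: Haddad 2/30 × $2,326,700 = 155,113.33; Vance 15/30 × $2,326,700 = 1,163,350.00; Lindqvist 5/30 × $2,326,700 = 387,783.33; Okafor 8/30 × $2,326,700 = 620,453.33.
At nearest $1: Haddad $155,113; Vance $1,163,350; Lindqvist $387,783; Okafor $620,453. Sum = $2,326,699.
Difference $2,326,700 − $2,326,699 = +$1 applied to Haddad: Haddad becomes $155,114.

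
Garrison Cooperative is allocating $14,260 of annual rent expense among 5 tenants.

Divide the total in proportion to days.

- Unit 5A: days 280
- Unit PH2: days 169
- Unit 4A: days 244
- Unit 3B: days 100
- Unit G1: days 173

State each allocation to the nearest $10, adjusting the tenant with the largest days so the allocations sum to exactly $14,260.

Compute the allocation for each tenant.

Unit 5A: $4,140 · Unit PH2: $2,490 · Unit 4A: $3,600 · Unit 3B: $1,480 · Unit G1: $2,550

Sum of days: 966.
Pro-rata amounts: Unit 5A 280/966 × $14,260 = 4,133.33; Unit PH2 169/966 × $14,260 = 2,494.76; Unit 4A 244/966 × $14,260 = 3,601.90; Unit 3B 100/966 × $14,260 = 1,476.19; Unit G1 173/966 × $14,260 = 2,553.81.
At nearest $10: Unit 5A $4,130; Unit PH2 $2,490; Unit 4A $3,600; Unit 3B $1,480; Unit G1 $2,550. Sum = $14,250.
Difference $14,260 − $14,250 = +$10 applied to largest days (Unit 5A): Unit 5A becomes $4,140.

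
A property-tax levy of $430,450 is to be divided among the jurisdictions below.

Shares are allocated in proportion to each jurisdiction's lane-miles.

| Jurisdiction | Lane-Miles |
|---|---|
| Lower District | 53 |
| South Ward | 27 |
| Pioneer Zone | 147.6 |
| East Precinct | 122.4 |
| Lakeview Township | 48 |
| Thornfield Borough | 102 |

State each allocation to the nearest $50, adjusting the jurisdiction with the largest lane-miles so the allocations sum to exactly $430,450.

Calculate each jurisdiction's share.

Lower District: $45,650 | South Ward: $23,250 | Pioneer Zone: $127,100 | East Precinct: $105,350 | Lakeview Township: $41,300 | Thornfield Borough: $87,800

Combined lane-miles = 500.
Pro-rata amounts: Lower District 53/500 × $430,450 = 45,627.70; South Ward 27/500 × $430,450 = 23,244.30; Pioneer Zone 147.6/500 × $430,450 = 127,068.84; East Precinct 122.4/500 × $430,450 = 105,374.16; Lakeview Township 48/500 × $430,450 = 41,323.20; Thornfield Borough 102/500 × $430,450 = 87,811.80.
Rounded to nearest $50: Lower District $45,650; South Ward $23,250; Pioneer Zone $127,050; East Precinct $105,350; Lakeview Township $41,300; Thornfield Borough $87,800. Sum = $430,400.
Difference $430,450 − $430,400 = +$50 applied to largest lane-miles (Pioneer Zone): Pioneer Zone becomes $127,100.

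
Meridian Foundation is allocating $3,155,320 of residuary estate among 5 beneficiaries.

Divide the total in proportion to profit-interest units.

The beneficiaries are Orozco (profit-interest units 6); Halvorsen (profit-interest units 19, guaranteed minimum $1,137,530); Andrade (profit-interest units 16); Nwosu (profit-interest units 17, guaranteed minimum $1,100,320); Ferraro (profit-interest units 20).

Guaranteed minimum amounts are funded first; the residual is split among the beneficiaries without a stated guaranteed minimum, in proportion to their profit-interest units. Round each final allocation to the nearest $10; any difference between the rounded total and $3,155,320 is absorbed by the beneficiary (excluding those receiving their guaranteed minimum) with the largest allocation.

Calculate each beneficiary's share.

Orozco: $131,070 | Halvorsen: $1,137,530 | Andrade: $349,510 | Nwosu: $1,100,320 | Ferraro: $436,890

Fund the minimums — Halvorsen $1,137,530; Nwosu $1,100,320. Remaining pool $917,470.
Remaining pool split over remaining profit-interest units 42: Orozco 131,067.14 → $131,070; Andrade 349,512.38 → $349,510; Ferraro 436,890.48 → $436,890.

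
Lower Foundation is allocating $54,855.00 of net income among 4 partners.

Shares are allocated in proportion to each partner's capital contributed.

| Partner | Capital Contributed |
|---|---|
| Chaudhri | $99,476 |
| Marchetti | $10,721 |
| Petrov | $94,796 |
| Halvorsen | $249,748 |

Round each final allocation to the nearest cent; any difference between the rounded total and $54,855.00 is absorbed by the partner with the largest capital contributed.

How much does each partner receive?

Combined capital contributed = 99,476 + 10,721 + 94,796 + 249,748 = 454,741.
Proportional shares: Chaudhri 11,999.7009; Marchetti 1,293.2646; Petrov 11,435.1567; Halvorsen 30,126.8778.
After rounding (cent): Chaudhri $11,999.70; Marchetti $1,293.26; Petrov $11,435.16; Halvorsen $30,126.88. Sum = $54,855.00.
Rounded total matches; no reconciliation needed.

Chaudhri: $11,999.70 · Marchetti: $1,293.26 · Petrov: $11,435.16 · Halvorsen: $30,126.88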